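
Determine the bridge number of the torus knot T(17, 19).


The bridge number of T(p,q) is min(p,q).
min(17, 19) = 17

17


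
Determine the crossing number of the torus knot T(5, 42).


For a torus knot T(p, q) with gcd(p,q)=1,
the crossing number is min(p*(q-1), q*(p-1)).
p*(q-1) = 5*41 = 205
q*(p-1) = 42*4 = 168
min(205, 168) = 168

168


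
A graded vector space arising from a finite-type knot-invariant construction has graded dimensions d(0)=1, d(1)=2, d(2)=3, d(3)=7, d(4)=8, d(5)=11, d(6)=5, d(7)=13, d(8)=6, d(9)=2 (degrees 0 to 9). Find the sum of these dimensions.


Total dimension = d(0) + d(1) + ... + d(9)
= 1 + 2 + 3 + 7 + 8 + 11 + 5 + 13 + 6 + 2
= 58

58


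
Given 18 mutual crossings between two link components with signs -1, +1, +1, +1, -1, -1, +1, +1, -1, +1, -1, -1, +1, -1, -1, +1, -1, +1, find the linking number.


Step 1: Count positive crossings: 9
Step 2: Count negative crossings: 9
Step 3: Sum of signs = 9 - 9 = 0
Step 4: Linking number = sum/2 = 0/2 = 0

0


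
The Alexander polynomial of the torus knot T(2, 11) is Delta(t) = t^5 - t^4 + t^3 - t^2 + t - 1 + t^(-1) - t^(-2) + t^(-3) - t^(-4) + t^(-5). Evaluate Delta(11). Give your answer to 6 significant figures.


Substituting t = 11 into Delta(t) = t^5 - t^4 + t^3 - t^2 + t - 1 + t^(-1) - t^(-2) + t^(-3) - t^(-4) + t^(-5):
Term values: (161051) + (-14641) + (1331) + (-121) + (11) + (-1) + (0.0909091) + (-0.00826446) + (0.000751315) + (-6.83013e-05) + (6.20921e-06)
Sum = 147630.0833
Rounded to 6 significant figures: 147630

147630


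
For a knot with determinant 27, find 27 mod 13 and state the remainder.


Step 1: A knot is p-colorable if and only if p divides its determinant.
Step 2: Compute 27 mod 13.
27 = 2 * 13 + 1
Step 3: 27 mod 13 = 1
Step 4: The knot is 13-colorable: no

1


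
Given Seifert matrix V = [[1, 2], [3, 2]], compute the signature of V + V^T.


Step 1: V + V^T = [[2, 5], [5, 4]]
Step 2: trace = 6, det = -17
Step 3: Discriminant = 6^2 - 4*(-17) = 104
Step 4: Eigenvalues: 8.09902, -2.09902
Step 5: Signature = (# positive eigenvalues) - (# negative eigenvalues) = 0

0


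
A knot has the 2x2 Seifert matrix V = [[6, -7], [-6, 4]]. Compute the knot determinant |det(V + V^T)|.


Step 1: Form V + V^T where V = [[6, -7], [-6, 4]]
  V^T = [[6, -6], [-7, 4]]
  V + V^T = [[12, -13], [-13, 8]]
Step 2: det(V + V^T) = 12*8 - (-13)*(-13)
  = 96 - 169 = -73
Step 3: Knot determinant = |det(V + V^T)| = |-73| = 73

73


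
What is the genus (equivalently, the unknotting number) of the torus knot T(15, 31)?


For a torus knot T(p,q), both the unknotting number and genus equal (p-1)(q-1)/2.
= (15-1)(31-1)/2
= 14*30/2
= 420/2 = 210

210


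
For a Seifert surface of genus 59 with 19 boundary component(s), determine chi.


chi = 2 - 2g - b
= 2 - 2*59 - 19
= 2 - 118 - 19 = -135

-135


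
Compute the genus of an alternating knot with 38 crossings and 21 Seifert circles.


For alternating knots, g = (c - s + 1)/2.
= (38 - 21 + 1)/2
= 18/2 = 9

9


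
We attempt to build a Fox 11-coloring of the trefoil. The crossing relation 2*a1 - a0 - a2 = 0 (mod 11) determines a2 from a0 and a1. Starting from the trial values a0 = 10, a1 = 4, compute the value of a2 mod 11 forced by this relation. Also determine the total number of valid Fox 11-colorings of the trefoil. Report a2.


Step 1: Apply the given crossing relation 2*a1 - a0 - a2 = 0 (mod 11).
  a2 = 2*a1 - a0 mod 11
  a2 = 2*4 - 10 mod 11
  a2 = 8 - 10 mod 11
  a2 = -2 mod 11 = 9
Step 2: The trefoil has determinant 3.
  Number of Fox p-colorings (p prime) is p^2 if p = 3, else p.
  Since 11 does not divide 3, only trivial (constant) colorings exist.
  (So the trial a0 = 10, a1 = 4 with a0 != a1 does NOT extend to a valid coloring of the whole trefoil: the other two crossing relations require 3*(a1 - a0) = 0 (mod 11), which fails.)
  Total colorings = 11
Step 3: a2 = 9, total Fox 11-colorings = 11

9


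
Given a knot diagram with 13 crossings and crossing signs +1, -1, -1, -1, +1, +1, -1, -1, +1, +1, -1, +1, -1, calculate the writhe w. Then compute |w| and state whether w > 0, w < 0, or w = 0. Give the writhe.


Step 1: Count positive crossings (+1).
Positive crossings: 6
Step 2: Count negative crossings (-1).
Negative crossings: 7
Step 3: Writhe = (positive) - (negative)
w = 6 - 7 = -1
Step 4: |w| = 1, and w is negative

-1


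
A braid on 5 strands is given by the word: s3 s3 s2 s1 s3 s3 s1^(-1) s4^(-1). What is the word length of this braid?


The word length counts the number of generators (including inverses).
Listing each generator: s3, s3, s2, s1, s3, s3, s1^(-1), s4^(-1)
There are 8 generators in this braid word.

8


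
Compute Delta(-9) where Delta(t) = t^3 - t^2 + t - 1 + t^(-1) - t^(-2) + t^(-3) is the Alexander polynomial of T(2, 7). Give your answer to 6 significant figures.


Substituting t = -9 into Delta(t) = t^3 - t^2 + t - 1 + t^(-1) - t^(-2) + t^(-3):
Term values: (-729) + (-81) + (-9) + (-1) + (-0.111111) + (-0.0123457) + (-0.00137174)
Sum = -820.1248285
Rounded to 6 significant figures: -820.125

-820.125


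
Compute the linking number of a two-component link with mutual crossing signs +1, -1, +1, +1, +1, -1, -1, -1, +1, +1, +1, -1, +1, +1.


Step 1: Count positive crossings: 9
Step 2: Count negative crossings: 5
Step 3: Sum of signs = 9 - 5 = 4
Step 4: Linking number = sum/2 = 4/2 = 2

2


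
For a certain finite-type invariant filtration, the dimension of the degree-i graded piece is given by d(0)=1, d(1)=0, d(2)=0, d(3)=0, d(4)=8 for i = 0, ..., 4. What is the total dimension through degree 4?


Total dimension = d(0) + d(1) + ... + d(4)
= 1 + 0 + 0 + 0 + 8
= 9

9


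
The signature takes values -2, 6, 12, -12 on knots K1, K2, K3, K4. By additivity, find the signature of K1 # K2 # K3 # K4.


The signature is additive under connected sum.
signature(K1 # K2 # K3 # K4) = (-2) + (6) + (12) + (-12)
= 4

4


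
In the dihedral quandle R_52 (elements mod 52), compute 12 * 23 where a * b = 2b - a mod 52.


12 * 23 = 2*23 - 12 mod 52
= 46 - 12 mod 52
= 34 mod 52 = 34

34


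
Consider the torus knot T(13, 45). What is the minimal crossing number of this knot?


For a torus knot T(p, q) with gcd(p,q)=1,
the crossing number is min(p*(q-1), q*(p-1)).
p*(q-1) = 13*44 = 572
q*(p-1) = 45*12 = 540
min(572, 540) = 540

540


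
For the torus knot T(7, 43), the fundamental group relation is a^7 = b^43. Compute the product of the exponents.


The relation is a^7 = b^43.
Product of exponents = 7 * 43
= 301

301


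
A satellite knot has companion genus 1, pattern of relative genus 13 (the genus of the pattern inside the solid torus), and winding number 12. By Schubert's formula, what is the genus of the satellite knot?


Schubert: g(satellite) = g_rel(pattern) + |winding| * g(companion),
where g_rel(pattern) is the genus of the pattern relative to the solid torus.
= 13 + 12 * 1
= 13 + 12 = 25

25


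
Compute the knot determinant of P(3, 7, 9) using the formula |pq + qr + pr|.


Step 1: Compute pq + qr + pr.
pq = 3*7 = 21
qr = 7*9 = 63
pr = 3*9 = 27
pq + qr + pr = 21 + 63 + 27 = 111
Step 2: Take absolute value.
det(P(3,7,9)) = |111| = 111

111


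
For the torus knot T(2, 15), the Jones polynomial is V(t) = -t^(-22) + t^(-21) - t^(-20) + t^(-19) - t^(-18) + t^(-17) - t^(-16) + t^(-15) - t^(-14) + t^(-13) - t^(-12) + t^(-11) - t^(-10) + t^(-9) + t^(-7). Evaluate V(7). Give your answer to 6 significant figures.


Substituting t = 7 into V(t) = -t^(-22) + t^(-21) - t^(-20) + t^(-19) - t^(-18) + t^(-17) - t^(-16) + t^(-15) - t^(-14) + t^(-13) - t^(-12) + t^(-11) - t^(-10) + t^(-9) + t^(-7):
  (-)t^(-22) = -2.55766e-19
  (+)t^(-21) = 1.79036e-18
  (-)t^(-20) = -1.25325e-17
  (+)t^(-19) = 8.77278e-17
  (-)t^(-18) = -6.14095e-16
  (+)t^(-17) = 4.29866e-15
  (-)t^(-16) = -3.00906e-14
  (+)t^(-15) = 2.10634e-13
  (-)t^(-14) = -1.47444e-12
  (+)t^(-13) = 1.03211e-11
  (-)t^(-12) = -7.22476e-11
  (+)t^(-11) = 5.05733e-10
  (-)t^(-10) = -3.54013e-09
  (+)t^(-9) = 2.47809e-08
  (+)t^(-7) = 1.21427e-06
Sum = (-2.55766e-19) + (1.79036e-18) + (-1.25325e-17) + (8.77278e-17) + (-6.14095e-16) + (4.29866e-15) + (-3.00906e-14) + (2.10634e-13) + (-1.47444e-12) + (1.03211e-11) + (-7.22476e-11) + (5.05733e-10) + (-3.54013e-09) + (2.47809e-08) + (1.21427e-06)
= 1.235948995e-06
Rounded to 6 significant figures: 1.23595e-06

1.23595e-06


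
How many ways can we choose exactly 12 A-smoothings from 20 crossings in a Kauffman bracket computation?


We choose which 12 of 20 crossings get A-smoothings.
C(20, 12) = 20! / (12! * 8!)
= 125970

125970


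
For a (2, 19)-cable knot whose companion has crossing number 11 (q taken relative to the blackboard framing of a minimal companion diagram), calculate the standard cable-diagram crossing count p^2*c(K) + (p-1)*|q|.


Step 1: Each of the c(K) crossings of the companion diagram becomes p*p = p^2 crossings among the p parallel strands, and each of the |q| twists s_1 s_2 ... s_(p-1) adds (p-1) crossings.
  Crossings = p^2 * c(K) + (p-1)*|q|
Step 2: = 2^2 * 11 + (2-1)*19
Step 3: = 4*11 + 1*19
Step 4: = 44 + 19 = 63

63


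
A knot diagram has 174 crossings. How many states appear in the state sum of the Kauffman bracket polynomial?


Each crossing contributes 2 choices (A-smoothing or B-smoothing).
Total states = 2^174 = 23945242826029513411849172299223580994042798784118784

23945242826029513411849172299223580994042798784118784


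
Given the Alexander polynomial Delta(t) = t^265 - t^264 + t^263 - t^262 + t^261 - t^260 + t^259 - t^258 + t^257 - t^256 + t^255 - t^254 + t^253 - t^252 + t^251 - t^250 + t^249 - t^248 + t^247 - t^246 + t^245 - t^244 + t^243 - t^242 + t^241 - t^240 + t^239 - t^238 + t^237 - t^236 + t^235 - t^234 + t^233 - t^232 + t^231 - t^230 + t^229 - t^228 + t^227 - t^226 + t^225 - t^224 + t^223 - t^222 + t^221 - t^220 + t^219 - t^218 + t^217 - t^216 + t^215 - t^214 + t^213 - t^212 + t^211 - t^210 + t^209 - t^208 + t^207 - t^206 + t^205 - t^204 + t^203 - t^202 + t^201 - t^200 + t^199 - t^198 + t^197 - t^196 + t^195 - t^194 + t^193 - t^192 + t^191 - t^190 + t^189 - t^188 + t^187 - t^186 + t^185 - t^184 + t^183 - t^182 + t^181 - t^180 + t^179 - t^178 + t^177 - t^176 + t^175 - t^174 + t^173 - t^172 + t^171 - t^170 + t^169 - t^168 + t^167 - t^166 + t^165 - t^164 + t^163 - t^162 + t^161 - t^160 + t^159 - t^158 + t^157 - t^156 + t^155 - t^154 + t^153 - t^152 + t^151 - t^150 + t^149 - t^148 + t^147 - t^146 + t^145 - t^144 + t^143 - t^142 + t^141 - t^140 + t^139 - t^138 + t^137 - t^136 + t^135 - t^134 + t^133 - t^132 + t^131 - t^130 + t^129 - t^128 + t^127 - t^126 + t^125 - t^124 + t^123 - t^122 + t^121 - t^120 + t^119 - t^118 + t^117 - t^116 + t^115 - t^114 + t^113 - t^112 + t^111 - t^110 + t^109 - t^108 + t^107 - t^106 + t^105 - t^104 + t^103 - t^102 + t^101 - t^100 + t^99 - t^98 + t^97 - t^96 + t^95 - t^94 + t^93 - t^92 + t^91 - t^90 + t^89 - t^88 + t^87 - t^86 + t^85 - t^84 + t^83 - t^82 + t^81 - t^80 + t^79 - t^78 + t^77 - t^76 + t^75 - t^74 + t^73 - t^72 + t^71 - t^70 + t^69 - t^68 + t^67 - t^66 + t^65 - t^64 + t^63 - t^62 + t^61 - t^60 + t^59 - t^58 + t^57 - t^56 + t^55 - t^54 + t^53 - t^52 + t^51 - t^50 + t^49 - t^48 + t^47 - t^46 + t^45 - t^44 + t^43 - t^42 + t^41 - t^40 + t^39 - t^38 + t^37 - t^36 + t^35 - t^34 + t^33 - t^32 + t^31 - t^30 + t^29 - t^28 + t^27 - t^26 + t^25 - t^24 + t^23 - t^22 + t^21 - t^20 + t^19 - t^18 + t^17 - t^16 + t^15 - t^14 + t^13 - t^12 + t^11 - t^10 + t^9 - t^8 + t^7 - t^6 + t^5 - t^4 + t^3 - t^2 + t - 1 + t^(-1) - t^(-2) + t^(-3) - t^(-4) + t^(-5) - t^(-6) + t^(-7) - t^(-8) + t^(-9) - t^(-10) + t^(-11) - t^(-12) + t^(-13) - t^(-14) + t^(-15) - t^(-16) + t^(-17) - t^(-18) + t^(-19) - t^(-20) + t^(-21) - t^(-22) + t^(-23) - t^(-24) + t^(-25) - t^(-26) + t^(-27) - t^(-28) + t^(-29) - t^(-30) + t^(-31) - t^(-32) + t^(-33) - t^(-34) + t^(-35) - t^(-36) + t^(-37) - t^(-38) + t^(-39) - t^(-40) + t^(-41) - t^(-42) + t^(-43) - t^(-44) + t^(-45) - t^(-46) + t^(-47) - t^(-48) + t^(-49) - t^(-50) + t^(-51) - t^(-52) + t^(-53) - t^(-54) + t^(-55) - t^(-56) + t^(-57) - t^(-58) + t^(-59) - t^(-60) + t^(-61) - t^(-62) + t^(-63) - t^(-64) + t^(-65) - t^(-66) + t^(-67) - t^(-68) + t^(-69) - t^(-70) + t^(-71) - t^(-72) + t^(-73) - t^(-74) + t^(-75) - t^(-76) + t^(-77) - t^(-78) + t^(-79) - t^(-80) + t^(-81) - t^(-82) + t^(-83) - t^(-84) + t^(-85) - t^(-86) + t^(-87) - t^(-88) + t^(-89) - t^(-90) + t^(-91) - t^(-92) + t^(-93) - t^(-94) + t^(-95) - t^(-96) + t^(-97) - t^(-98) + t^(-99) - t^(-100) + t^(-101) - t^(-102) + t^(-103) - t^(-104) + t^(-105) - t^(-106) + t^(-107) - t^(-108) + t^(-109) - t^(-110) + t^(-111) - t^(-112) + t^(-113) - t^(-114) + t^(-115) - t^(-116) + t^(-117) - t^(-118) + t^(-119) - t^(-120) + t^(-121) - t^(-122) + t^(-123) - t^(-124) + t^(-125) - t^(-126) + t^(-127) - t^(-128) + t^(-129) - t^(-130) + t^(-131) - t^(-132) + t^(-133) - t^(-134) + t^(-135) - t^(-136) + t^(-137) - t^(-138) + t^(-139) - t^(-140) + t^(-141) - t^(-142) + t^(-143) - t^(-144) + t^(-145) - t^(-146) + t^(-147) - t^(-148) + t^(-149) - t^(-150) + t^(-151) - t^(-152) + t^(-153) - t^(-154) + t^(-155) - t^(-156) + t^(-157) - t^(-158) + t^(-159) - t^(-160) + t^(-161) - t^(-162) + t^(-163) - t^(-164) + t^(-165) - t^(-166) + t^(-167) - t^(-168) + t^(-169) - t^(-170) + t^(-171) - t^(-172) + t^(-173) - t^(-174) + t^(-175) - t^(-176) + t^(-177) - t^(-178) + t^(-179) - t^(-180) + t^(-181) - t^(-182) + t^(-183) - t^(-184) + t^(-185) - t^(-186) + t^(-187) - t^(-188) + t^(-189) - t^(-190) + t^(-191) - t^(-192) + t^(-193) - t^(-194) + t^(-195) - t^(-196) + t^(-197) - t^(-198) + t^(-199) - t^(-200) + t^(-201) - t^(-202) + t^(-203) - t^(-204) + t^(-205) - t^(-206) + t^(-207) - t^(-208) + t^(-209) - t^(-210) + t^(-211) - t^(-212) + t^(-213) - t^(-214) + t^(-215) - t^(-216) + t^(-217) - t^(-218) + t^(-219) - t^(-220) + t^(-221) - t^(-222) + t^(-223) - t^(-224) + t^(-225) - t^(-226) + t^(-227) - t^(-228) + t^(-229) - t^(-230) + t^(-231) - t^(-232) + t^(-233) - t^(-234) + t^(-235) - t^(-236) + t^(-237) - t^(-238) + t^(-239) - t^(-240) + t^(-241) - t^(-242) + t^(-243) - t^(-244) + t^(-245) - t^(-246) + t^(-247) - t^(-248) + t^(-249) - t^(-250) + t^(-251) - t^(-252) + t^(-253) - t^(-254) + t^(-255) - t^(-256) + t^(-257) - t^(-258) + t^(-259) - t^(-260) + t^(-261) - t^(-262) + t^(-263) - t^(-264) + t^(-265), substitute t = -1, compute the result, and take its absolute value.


Step 1: The polynomial has 531 terms with alternating signs, exponents from 265 down to -265.
Step 2: Substitute t = -1. The i-th term has coefficient (-1)^i and exponent (m-i),
  so its value is (-1)^i * (-1)^(m-i) = (-1)^m = -1 for every i.
Step 3: All 531 terms equal -1, so Delta(-1) = 531 * (-1) = -531
Step 4: |Delta(-1)| = 531

531


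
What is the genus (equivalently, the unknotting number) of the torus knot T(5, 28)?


For a torus knot T(p,q), both the unknotting number and genus equal (p-1)(q-1)/2.
= (5-1)(28-1)/2
= 4*27/2
= 108/2 = 54

54


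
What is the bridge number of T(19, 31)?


The bridge number of T(p,q) is min(p,q).
min(19, 31) = 19

19


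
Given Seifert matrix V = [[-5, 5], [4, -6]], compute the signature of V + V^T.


Step 1: V + V^T = [[-10, 9], [9, -12]]
Step 2: trace = -22, det = 39
Step 3: Discriminant = (-22)^2 - 4*39 = 328
Step 4: Eigenvalues: -1.94461, -20.0554
Step 5: Signature = (# positive eigenvalues) - (# negative eigenvalues) = -2

-2


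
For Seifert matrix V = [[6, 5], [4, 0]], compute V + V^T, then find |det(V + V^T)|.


Step 1: Form V + V^T where V = [[6, 5], [4, 0]]
  V^T = [[6, 4], [5, 0]]
  V + V^T = [[12, 9], [9, 0]]
Step 2: det(V + V^T) = 12*0 - 9*9
  = 0 - 81 = -81
Step 3: Knot determinant = |det(V + V^T)| = |-81| = 81

81


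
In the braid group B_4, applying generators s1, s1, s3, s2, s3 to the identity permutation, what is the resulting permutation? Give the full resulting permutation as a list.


Starting with identity [1, 2, 3, 4].
Apply generators in sequence:
  After s1: [2, 1, 3, 4]
  After s1: [1, 2, 3, 4]
  After s3: [1, 2, 4, 3]
  After s2: [1, 4, 2, 3]
  After s3: [1, 4, 3, 2]
Final permutation: [1, 4, 3, 2]

[1, 4, 3, 2]


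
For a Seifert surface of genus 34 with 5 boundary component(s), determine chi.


chi = 2 - 2g - b
= 2 - 2*34 - 5
= 2 - 68 - 5 = -71

-71


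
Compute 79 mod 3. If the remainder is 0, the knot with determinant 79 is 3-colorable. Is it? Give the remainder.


Step 1: A knot is p-colorable if and only if p divides its determinant.
Step 2: Compute 79 mod 3.
79 = 26 * 3 + 1
Step 3: 79 mod 3 = 1
Step 4: The knot is 3-colorable: no

1


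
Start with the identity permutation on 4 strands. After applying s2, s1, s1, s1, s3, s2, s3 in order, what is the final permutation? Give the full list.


Starting with identity [1, 2, 3, 4].
Apply generators in sequence:
  After s2: [1, 3, 2, 4]
  After s1: [3, 1, 2, 4]
  After s1: [1, 3, 2, 4]
  After s1: [3, 1, 2, 4]
  After s3: [3, 1, 4, 2]
  After s2: [3, 4, 1, 2]
  After s3: [3, 4, 2, 1]
Final permutation: [3, 4, 2, 1]

[3, 4, 2, 1]


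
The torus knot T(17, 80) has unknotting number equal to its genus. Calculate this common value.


For a torus knot T(p,q), both the unknotting number and genus equal (p-1)(q-1)/2.
= (17-1)(80-1)/2
= 16*79/2
= 1264/2 = 632

632


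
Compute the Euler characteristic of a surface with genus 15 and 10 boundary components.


chi = 2 - 2g - b
= 2 - 2*15 - 10
= 2 - 30 - 10 = -38

-38


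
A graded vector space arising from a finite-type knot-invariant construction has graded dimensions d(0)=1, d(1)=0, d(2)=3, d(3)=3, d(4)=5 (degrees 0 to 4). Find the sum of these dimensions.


Total dimension = d(0) + d(1) + ... + d(4)
= 1 + 0 + 3 + 3 + 5
= 12

12


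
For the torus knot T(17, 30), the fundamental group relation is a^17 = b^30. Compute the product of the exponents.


The relation is a^17 = b^30.
Product of exponents = 17 * 30
= 510

510


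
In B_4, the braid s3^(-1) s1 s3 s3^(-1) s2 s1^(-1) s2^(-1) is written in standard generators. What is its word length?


The word length counts the number of generators (including inverses).
Listing each generator: s3^(-1), s1, s3, s3^(-1), s2, s1^(-1), s2^(-1)
There are 7 generators in this braid word.

7


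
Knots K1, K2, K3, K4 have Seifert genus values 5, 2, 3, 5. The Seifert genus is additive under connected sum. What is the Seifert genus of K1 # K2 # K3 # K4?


The Seifert genus is additive under connected sum.
Seifert genus(K1 # K2 # K3 # K4) = (5) + (2) + (3) + (5)
= 15

15


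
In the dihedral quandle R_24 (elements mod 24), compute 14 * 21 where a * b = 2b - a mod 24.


14 * 21 = 2*21 - 14 mod 24
= 42 - 14 mod 24
= 28 mod 24 = 4

4


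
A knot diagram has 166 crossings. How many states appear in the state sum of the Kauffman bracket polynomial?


Each crossing contributes 2 choices (A-smoothing or B-smoothing).
Total states = 2^166 = 93536104789177786765035829293842113257979682750464

93536104789177786765035829293842113257979682750464


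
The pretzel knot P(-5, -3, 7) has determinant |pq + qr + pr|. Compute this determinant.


Step 1: Compute pq + qr + pr.
pq = (-5)*(-3) = 15
qr = (-3)*7 = -21
pr = (-5)*7 = -35
pq + qr + pr = 15 + (-21) + (-35) = -41
Step 2: Take absolute value.
det(P(-5,-3,7)) = |-41| = 41

41


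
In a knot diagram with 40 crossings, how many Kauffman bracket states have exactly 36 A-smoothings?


We choose which 36 of 40 crossings get A-smoothings.
C(40, 36) = 40! / (36! * 4!)
= 91390

91390


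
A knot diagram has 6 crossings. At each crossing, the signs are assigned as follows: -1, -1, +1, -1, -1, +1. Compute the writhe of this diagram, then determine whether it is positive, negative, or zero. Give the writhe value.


Step 1: Count positive crossings (+1).
Positive crossings: 2
Step 2: Count negative crossings (-1).
Negative crossings: 4
Step 3: Writhe = (positive) - (negative)
w = 2 - 4 = -2
Step 4: |w| = 2, and w is negative

-2


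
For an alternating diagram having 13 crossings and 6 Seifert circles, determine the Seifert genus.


For alternating knots, g = (c - s + 1)/2.
= (13 - 6 + 1)/2
= 8/2 = 4

4


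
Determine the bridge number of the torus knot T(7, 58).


The bridge number of T(p,q) is min(p,q).
min(7, 58) = 7

7


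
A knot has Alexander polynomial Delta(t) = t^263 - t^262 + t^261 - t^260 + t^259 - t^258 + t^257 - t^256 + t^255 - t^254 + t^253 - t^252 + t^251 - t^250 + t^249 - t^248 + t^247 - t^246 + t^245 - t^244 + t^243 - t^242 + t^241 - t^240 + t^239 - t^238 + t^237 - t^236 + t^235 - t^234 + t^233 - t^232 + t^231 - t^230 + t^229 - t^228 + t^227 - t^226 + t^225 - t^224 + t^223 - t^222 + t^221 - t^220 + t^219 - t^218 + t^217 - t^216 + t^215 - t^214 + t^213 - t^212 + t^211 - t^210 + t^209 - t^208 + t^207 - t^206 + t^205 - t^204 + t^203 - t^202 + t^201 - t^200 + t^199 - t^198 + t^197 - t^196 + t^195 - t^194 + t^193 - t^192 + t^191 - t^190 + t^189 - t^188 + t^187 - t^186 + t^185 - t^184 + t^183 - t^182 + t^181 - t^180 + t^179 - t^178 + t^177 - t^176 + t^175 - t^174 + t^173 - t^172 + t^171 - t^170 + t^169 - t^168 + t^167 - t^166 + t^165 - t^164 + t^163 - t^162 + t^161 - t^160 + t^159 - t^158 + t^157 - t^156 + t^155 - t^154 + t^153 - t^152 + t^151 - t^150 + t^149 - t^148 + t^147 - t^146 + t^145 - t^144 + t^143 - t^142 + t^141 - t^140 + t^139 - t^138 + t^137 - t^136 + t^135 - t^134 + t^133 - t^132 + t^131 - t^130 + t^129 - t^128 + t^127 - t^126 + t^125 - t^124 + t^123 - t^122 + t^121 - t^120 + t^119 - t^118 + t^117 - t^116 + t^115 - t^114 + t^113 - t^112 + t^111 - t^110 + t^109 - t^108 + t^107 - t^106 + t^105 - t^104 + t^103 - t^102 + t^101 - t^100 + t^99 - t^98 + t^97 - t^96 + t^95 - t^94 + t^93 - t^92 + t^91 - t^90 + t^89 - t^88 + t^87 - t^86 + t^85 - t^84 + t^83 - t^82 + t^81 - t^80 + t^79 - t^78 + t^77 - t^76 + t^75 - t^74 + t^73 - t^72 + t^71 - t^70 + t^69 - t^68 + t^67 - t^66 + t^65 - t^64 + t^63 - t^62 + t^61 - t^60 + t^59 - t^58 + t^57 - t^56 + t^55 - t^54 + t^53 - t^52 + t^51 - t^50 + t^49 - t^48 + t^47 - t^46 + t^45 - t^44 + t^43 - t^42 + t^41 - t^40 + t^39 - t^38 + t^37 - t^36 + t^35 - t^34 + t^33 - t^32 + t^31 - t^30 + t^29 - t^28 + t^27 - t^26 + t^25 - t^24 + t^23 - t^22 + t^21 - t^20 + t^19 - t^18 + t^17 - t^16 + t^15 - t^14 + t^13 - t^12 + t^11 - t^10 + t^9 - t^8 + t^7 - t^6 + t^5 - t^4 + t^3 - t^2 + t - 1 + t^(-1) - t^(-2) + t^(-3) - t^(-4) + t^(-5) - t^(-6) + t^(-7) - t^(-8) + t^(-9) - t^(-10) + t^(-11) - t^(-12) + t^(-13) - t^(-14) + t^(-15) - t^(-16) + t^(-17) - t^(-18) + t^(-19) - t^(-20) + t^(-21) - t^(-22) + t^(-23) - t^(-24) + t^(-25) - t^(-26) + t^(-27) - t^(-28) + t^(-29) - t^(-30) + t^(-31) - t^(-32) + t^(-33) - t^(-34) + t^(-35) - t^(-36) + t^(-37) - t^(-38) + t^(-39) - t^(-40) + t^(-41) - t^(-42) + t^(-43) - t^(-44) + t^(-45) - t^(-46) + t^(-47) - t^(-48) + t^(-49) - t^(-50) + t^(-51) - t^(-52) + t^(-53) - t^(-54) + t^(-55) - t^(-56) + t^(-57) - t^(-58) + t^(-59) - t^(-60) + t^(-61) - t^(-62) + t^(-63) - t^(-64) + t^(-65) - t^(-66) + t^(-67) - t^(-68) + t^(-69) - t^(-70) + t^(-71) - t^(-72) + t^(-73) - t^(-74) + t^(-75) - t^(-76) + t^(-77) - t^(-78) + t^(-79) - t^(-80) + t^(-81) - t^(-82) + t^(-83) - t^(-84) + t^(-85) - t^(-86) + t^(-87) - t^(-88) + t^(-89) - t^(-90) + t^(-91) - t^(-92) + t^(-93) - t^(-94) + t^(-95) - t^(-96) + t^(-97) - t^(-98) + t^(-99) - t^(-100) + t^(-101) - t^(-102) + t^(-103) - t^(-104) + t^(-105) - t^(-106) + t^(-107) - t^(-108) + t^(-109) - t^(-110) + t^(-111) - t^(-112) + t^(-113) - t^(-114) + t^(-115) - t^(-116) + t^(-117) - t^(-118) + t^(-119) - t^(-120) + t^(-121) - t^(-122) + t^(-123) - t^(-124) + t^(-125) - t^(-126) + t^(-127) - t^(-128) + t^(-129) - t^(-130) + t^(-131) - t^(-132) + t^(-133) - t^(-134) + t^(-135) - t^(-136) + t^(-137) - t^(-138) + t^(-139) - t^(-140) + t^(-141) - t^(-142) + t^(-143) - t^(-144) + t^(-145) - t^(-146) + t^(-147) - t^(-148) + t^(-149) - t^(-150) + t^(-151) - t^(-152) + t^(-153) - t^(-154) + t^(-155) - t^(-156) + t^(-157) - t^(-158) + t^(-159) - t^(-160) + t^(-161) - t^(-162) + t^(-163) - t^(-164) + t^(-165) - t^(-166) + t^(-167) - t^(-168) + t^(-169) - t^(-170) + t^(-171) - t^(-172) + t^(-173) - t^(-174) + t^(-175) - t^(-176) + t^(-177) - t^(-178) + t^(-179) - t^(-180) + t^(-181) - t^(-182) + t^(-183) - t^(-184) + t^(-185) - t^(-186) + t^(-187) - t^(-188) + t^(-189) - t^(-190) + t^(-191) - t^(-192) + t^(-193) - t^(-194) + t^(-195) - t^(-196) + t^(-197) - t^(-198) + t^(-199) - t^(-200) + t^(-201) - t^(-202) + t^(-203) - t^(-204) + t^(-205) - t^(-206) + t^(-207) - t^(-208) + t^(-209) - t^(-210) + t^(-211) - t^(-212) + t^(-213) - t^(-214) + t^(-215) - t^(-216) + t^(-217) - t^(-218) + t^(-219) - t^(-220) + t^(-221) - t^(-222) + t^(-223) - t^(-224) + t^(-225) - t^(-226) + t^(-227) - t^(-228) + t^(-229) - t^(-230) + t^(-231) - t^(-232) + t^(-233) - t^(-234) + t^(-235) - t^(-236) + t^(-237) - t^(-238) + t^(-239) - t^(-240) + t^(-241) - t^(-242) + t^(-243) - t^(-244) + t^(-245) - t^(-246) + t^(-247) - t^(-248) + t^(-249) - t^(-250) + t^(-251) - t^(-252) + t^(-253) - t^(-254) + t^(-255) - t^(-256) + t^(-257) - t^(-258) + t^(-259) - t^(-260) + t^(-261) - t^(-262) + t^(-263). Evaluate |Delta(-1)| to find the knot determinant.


Step 1: The polynomial has 527 terms with alternating signs, exponents from 263 down to -263.
Step 2: Substitute t = -1. The i-th term has coefficient (-1)^i and exponent (m-i),
  so its value is (-1)^i * (-1)^(m-i) = (-1)^m = -1 for every i.
Step 3: All 527 terms equal -1, so Delta(-1) = 527 * (-1) = -527
Step 4: |Delta(-1)| = 527

527


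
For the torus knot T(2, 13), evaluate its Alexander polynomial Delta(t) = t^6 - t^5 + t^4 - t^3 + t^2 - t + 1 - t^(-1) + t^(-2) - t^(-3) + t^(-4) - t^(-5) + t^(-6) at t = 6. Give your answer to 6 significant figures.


Substituting t = 6 into Delta(t) = t^6 - t^5 + t^4 - t^3 + t^2 - t + 1 - t^(-1) + t^(-2) - t^(-3) + t^(-4) - t^(-5) + t^(-6):
Term values: (46656) + (-7776) + (1296) + (-216) + (36) + (-6) + (1) + (-0.166667) + (0.0277778) + (-0.00462963) + (0.000771605) + (-0.000128601) + (2.14335e-05)
Sum = 39990.85715
Rounded to 6 significant figures: 39990.9

39990.9


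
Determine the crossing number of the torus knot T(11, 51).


For a torus knot T(p, q) with gcd(p,q)=1,
the crossing number is min(p*(q-1), q*(p-1)).
p*(q-1) = 11*50 = 550
q*(p-1) = 51*10 = 510
min(550, 510) = 510

510


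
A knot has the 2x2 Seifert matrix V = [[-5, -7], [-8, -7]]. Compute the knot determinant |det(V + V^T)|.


Step 1: Form V + V^T where V = [[-5, -7], [-8, -7]]
  V^T = [[-5, -8], [-7, -7]]
  V + V^T = [[-10, -15], [-15, -14]]
Step 2: det(V + V^T) = (-10)*(-14) - (-15)*(-15)
  = 140 - 225 = -85
Step 3: Knot determinant = |det(V + V^T)| = |-85| = 85

85


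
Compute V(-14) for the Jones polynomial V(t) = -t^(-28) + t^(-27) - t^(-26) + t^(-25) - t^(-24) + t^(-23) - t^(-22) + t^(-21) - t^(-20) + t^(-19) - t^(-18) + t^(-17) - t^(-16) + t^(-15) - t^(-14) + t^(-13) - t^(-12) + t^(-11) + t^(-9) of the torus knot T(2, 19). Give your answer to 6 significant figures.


Substituting t = -14 into V(t) = -t^(-28) + t^(-27) - t^(-26) + t^(-25) - t^(-24) + t^(-23) - t^(-22) + t^(-21) - t^(-20) + t^(-19) - t^(-18) + t^(-17) - t^(-16) + t^(-15) - t^(-14) + t^(-13) - t^(-12) + t^(-11) + t^(-9):
  (-)t^(-28) = -8.09869e-33
  (+)t^(-27) = -1.13382e-31
  (-)t^(-26) = -1.58734e-30
  (+)t^(-25) = -2.22228e-29
  (-)t^(-24) = -3.11119e-28
  (+)t^(-23) = -4.35567e-27
  (-)t^(-22) = -6.09794e-26
  (+)t^(-21) = -8.53712e-25
  (-)t^(-20) = -1.1952e-23
  (+)t^(-19) = -1.67327e-22
  (-)t^(-18) = -2.34258e-21
  (+)t^(-17) = -3.27962e-20
  (-)t^(-16) = -4.59147e-19
  (+)t^(-15) = -6.42805e-18
  (-)t^(-14) = -8.99927e-17
  (+)t^(-13) = -1.2599e-15
  (-)t^(-12) = -1.76386e-14
  (+)t^(-11) = -2.4694e-13
  (+)t^(-9) = -4.84003e-11
Sum = (-8.09869e-33) + (-1.13382e-31) + (-1.58734e-30) + (-2.22228e-29) + (-3.11119e-28) + (-4.35567e-27) + (-6.09794e-26) + (-8.53712e-25) + (-1.1952e-23) + (-1.67327e-22) + (-2.34258e-21) + (-3.27962e-20) + (-4.59147e-19) + (-6.42805e-18) + (-8.99927e-17) + (-1.2599e-15) + (-1.76386e-14) + (-2.4694e-13) + (-4.84003e-11)
= -4.866619373e-11
Rounded to 6 significant figures: -4.86662e-11

-4.86662e-11


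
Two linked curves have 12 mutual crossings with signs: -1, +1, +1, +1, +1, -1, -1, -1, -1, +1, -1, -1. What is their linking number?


Step 1: Count positive crossings: 5
Step 2: Count negative crossings: 7
Step 3: Sum of signs = 5 - 7 = -2
Step 4: Linking number = sum/2 = -2/2 = -1

-1


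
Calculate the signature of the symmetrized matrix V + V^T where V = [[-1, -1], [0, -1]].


Step 1: V + V^T = [[-2, -1], [-1, -2]]
Step 2: trace = -4, det = 3
Step 3: Discriminant = (-4)^2 - 4*3 = 4
Step 4: Eigenvalues: -1, -3
Step 5: Signature = (# positive eigenvalues) - (# negative eigenvalues) = -2

-2


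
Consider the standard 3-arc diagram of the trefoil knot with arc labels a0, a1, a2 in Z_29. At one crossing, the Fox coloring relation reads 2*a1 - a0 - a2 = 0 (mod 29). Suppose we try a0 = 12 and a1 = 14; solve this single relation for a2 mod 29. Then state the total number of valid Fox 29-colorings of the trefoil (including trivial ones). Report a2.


Step 1: Apply the given crossing relation 2*a1 - a0 - a2 = 0 (mod 29).
  a2 = 2*a1 - a0 mod 29
  a2 = 2*14 - 12 mod 29
  a2 = 28 - 12 mod 29
  a2 = 16 mod 29 = 16
Step 2: The trefoil has determinant 3.
  Number of Fox p-colorings (p prime) is p^2 if p = 3, else p.
  Since 29 does not divide 3, only trivial (constant) colorings exist.
  (So the trial a0 = 12, a1 = 14 with a0 != a1 does NOT extend to a valid coloring of the whole trefoil: the other two crossing relations require 3*(a1 - a0) = 0 (mod 29), which fails.)
  Total colorings = 29
Step 3: a2 = 16, total Fox 29-colorings = 29

16


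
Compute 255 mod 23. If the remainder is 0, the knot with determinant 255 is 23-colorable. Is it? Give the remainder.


Step 1: A knot is p-colorable if and only if p divides its determinant.
Step 2: Compute 255 mod 23.
255 = 11 * 23 + 2
Step 3: 255 mod 23 = 2
Step 4: The knot is 23-colorable: no

2


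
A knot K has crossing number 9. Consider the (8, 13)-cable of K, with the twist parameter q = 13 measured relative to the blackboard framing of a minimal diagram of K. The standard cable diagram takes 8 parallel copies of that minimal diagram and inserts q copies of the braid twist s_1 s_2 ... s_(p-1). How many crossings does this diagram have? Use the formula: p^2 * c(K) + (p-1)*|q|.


Step 1: Each of the c(K) crossings of the companion diagram becomes p*p = p^2 crossings among the p parallel strands, and each of the |q| twists s_1 s_2 ... s_(p-1) adds (p-1) crossings.
  Crossings = p^2 * c(K) + (p-1)*|q|
Step 2: = 8^2 * 9 + (8-1)*13
Step 3: = 64*9 + 7*13
Step 4: = 576 + 91 = 667

667


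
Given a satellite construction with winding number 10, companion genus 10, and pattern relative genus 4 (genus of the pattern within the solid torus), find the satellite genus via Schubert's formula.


Schubert: g(satellite) = g_rel(pattern) + |winding| * g(companion),
where g_rel(pattern) is the genus of the pattern relative to the solid torus.
= 4 + 10 * 10
= 4 + 100 = 104

104


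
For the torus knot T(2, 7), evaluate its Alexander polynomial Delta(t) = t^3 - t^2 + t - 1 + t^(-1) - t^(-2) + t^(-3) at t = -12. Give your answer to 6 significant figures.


Substituting t = -12 into Delta(t) = t^3 - t^2 + t - 1 + t^(-1) - t^(-2) + t^(-3):
Term values: (-1728) + (-144) + (-12) + (-1) + (-0.0833333) + (-0.00694444) + (-0.000578704)
Sum = -1885.090856
Rounded to 6 significant figures: -1885.09

-1885.09


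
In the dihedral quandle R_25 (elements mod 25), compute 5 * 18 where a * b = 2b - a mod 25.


5 * 18 = 2*18 - 5 mod 25
= 36 - 5 mod 25
= 31 mod 25 = 6

6


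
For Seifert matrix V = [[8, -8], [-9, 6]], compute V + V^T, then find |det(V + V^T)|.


Step 1: Form V + V^T where V = [[8, -8], [-9, 6]]
  V^T = [[8, -9], [-8, 6]]
  V + V^T = [[16, -17], [-17, 12]]
Step 2: det(V + V^T) = 16*12 - (-17)*(-17)
  = 192 - 289 = -97
Step 3: Knot determinant = |det(V + V^T)| = |-97| = 97

97


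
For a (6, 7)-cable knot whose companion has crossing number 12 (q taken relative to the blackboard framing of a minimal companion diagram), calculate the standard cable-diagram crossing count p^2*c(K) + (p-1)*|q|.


Step 1: Each of the c(K) crossings of the companion diagram becomes p*p = p^2 crossings among the p parallel strands, and each of the |q| twists s_1 s_2 ... s_(p-1) adds (p-1) crossings.
  Crossings = p^2 * c(K) + (p-1)*|q|
Step 2: = 6^2 * 12 + (6-1)*7
Step 3: = 36*12 + 5*7
Step 4: = 432 + 35 = 467

467


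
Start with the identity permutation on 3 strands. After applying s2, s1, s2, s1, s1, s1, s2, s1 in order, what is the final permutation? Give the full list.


Starting with identity [1, 2, 3].
Apply generators in sequence:
  After s2: [1, 3, 2]
  After s1: [3, 1, 2]
  After s2: [3, 2, 1]
  After s1: [2, 3, 1]
  After s1: [3, 2, 1]
  After s1: [2, 3, 1]
  After s2: [2, 1, 3]
  After s1: [1, 2, 3]
Final permutation: [1, 2, 3]

[1, 2, 3]


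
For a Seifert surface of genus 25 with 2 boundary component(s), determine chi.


chi = 2 - 2g - b
= 2 - 2*25 - 2
= 2 - 50 - 2 = -50

-50


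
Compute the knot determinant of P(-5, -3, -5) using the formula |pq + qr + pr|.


Step 1: Compute pq + qr + pr.
pq = (-5)*(-3) = 15
qr = (-3)*(-5) = 15
pr = (-5)*(-5) = 25
pq + qr + pr = 15 + 15 + 25 = 55
Step 2: Take absolute value.
det(P(-5,-3,-5)) = |55| = 55

55


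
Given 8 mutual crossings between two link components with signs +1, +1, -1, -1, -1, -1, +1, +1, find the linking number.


Step 1: Count positive crossings: 4
Step 2: Count negative crossings: 4
Step 3: Sum of signs = 4 - 4 = 0
Step 4: Linking number = sum/2 = 0/2 = 0

0


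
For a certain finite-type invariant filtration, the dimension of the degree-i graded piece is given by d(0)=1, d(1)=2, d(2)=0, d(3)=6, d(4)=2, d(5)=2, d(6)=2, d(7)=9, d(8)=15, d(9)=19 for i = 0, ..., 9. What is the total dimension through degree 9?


Total dimension = d(0) + d(1) + ... + d(9)
= 1 + 2 + 0 + 6 + 2 + 2 + 2 + 9 + 15 + 19
= 58

58


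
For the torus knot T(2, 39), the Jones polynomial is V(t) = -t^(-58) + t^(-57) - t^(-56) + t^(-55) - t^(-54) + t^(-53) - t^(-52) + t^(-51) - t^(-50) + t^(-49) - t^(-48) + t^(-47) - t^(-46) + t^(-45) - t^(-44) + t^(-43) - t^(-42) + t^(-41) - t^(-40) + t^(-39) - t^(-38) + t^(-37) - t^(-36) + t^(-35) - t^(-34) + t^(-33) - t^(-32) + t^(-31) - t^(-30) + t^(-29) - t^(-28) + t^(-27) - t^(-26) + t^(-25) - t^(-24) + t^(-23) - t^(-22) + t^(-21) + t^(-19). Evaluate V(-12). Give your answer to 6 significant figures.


Substituting t = -12 into V(t) = -t^(-58) + t^(-57) - t^(-56) + t^(-55) - t^(-54) + t^(-53) - t^(-52) + t^(-51) - t^(-50) + t^(-49) - t^(-48) + t^(-47) - t^(-46) + t^(-45) - t^(-44) + t^(-43) - t^(-42) + t^(-41) - t^(-40) + t^(-39) - t^(-38) + t^(-37) - t^(-36) + t^(-35) - t^(-34) + t^(-33) - t^(-32) + t^(-31) - t^(-30) + t^(-29) - t^(-28) + t^(-27) - t^(-26) + t^(-25) - t^(-24) + t^(-23) - t^(-22) + t^(-21) + t^(-19):
  (-)t^(-58) = -2.55557e-63
  (+)t^(-57) = -3.06668e-62
  (-)t^(-56) = -3.68002e-61
  (+)t^(-55) = -4.41602e-60
  (-)t^(-54) = -5.29923e-59
  (+)t^(-53) = -6.35908e-58
  (-)t^(-52) = -7.63089e-57
  (+)t^(-51) = -9.15707e-56
  (-)t^(-50) = -1.09885e-54
  (+)t^(-49) = -1.31862e-53
  (-)t^(-48) = -1.58234e-52
  (+)t^(-47) = -1.89881e-51
  (-)t^(-46) = -2.27857e-50
  (+)t^(-45) = -2.73429e-49
  (-)t^(-44) = -3.28114e-48
  (+)t^(-43) = -3.93737e-47
  (-)t^(-42) = -4.72485e-46
  (+)t^(-41) = -5.66982e-45
  (-)t^(-40) = -6.80378e-44
  (+)t^(-39) = -8.16453e-43
  (-)t^(-38) = -9.79744e-42
  (+)t^(-37) = -1.17569e-40
  (-)t^(-36) = -1.41083e-39
  (+)t^(-35) = -1.693e-38
  (-)t^(-34) = -2.0316e-37
  (+)t^(-33) = -2.43792e-36
  (-)t^(-32) = -2.9255e-35
  (+)t^(-31) = -3.5106e-34
  (-)t^(-30) = -4.21272e-33
  (+)t^(-29) = -5.05526e-32
  (-)t^(-28) = -6.06632e-31
  (+)t^(-27) = -7.27958e-30
  (-)t^(-26) = -8.7355e-29
  (+)t^(-25) = -1.04826e-27
  (-)t^(-24) = -1.25791e-26
  (+)t^(-23) = -1.50949e-25
  (-)t^(-22) = -1.81139e-24
  (+)t^(-21) = -2.17367e-23
  (+)t^(-19) = -3.13009e-21
Sum = (-2.55557e-63) + (-3.06668e-62) + (-3.68002e-61) + (-4.41602e-60) + (-5.29923e-59) + (-6.35908e-58) + (-7.63089e-57) + (-9.15707e-56) + (-1.09885e-54) + (-1.31862e-53) + (-1.58234e-52) + (-1.89881e-51) + (-2.27857e-50) + (-2.73429e-49) + (-3.28114e-48) + (-3.93737e-47) + (-4.72485e-46) + (-5.66982e-45) + (-6.80378e-44) + (-8.16453e-43) + (-9.79744e-42) + (-1.17569e-40) + (-1.41083e-39) + (-1.693e-38) + (-2.0316e-37) + (-2.43792e-36) + (-2.9255e-35) + (-3.5106e-34) + (-4.21272e-33) + (-5.05526e-32) + (-6.06632e-31) + (-7.27958e-30) + (-8.7355e-29) + (-1.04826e-27) + (-1.25791e-26) + (-1.50949e-25) + (-1.81139e-24) + (-2.17367e-23) + (-3.13009e-21)
= -3.153799172e-21
Rounded to 6 significant figures: -3.1538e-21

-3.1538e-21


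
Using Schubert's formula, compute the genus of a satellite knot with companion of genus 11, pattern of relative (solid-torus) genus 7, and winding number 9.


Schubert: g(satellite) = g_rel(pattern) + |winding| * g(companion),
where g_rel(pattern) is the genus of the pattern relative to the solid torus.
= 7 + 9 * 11
= 7 + 99 = 106

106


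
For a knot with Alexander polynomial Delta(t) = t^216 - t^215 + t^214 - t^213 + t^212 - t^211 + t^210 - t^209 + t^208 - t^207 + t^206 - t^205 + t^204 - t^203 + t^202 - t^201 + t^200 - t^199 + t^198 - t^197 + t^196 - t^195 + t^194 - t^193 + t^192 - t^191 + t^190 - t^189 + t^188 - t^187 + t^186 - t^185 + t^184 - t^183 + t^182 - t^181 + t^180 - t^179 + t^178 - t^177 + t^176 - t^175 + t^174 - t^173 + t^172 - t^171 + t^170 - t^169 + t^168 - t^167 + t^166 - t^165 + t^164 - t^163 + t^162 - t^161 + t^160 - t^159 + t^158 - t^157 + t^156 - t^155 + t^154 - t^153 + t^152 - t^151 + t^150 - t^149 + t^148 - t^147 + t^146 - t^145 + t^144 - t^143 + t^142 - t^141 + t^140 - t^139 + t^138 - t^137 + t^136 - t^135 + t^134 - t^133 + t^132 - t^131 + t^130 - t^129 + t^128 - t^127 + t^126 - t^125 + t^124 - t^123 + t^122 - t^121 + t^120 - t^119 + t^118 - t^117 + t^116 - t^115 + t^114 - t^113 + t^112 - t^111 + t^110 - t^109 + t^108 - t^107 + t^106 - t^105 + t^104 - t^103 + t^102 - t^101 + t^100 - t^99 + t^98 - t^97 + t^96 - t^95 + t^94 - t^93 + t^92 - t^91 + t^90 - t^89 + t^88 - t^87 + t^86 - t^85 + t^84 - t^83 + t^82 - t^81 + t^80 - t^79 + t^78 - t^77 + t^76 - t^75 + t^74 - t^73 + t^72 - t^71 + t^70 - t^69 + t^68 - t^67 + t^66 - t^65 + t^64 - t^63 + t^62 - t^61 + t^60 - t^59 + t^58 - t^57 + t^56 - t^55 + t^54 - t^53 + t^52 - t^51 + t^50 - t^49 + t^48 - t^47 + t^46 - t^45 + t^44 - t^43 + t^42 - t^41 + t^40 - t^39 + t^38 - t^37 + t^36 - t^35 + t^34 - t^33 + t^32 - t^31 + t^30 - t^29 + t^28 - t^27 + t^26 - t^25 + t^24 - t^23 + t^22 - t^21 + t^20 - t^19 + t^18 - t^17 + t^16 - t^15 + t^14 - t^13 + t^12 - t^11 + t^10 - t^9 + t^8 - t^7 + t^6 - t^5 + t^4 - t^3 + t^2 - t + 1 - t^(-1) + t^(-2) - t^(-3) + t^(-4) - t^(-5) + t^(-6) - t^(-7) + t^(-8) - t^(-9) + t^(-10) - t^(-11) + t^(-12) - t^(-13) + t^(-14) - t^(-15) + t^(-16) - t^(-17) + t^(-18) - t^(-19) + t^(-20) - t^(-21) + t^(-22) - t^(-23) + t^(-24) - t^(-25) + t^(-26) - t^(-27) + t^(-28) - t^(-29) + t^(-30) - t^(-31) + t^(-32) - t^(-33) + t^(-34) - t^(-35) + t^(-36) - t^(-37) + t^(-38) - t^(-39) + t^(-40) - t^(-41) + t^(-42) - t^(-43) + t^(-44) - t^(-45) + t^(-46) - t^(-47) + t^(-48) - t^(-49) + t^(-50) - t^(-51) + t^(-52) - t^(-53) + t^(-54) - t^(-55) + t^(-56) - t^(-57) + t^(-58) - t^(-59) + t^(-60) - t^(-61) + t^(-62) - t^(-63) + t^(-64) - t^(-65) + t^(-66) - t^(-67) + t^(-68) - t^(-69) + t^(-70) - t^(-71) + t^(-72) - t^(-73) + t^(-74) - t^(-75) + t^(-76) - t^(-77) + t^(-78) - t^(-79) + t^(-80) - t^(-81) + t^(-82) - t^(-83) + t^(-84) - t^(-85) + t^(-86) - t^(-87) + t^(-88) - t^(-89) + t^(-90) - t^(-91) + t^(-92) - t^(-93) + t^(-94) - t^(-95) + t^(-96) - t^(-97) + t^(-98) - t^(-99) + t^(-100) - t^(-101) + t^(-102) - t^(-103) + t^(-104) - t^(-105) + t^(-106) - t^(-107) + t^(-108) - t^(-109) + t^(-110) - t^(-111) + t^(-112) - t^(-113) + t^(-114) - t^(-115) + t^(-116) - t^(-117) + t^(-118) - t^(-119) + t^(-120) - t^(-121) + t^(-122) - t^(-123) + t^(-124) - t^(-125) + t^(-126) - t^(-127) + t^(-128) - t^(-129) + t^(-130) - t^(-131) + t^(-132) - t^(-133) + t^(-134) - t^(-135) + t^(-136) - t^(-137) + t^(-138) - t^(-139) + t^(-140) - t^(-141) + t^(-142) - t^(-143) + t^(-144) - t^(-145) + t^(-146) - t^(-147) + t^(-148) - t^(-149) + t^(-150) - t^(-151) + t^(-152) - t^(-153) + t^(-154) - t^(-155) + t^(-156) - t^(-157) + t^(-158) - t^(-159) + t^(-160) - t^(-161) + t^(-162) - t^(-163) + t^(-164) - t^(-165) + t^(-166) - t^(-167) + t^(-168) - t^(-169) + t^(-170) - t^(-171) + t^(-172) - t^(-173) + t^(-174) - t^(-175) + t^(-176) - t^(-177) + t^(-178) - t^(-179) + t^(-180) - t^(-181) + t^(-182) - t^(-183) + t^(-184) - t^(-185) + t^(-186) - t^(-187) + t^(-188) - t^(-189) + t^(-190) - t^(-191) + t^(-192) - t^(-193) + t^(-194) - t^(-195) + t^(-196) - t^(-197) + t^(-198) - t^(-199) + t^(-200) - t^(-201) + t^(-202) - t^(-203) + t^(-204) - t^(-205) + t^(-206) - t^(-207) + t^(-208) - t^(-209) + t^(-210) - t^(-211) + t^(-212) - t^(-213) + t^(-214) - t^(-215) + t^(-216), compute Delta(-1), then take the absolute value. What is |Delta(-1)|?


Step 1: The polynomial has 433 terms with alternating signs, exponents from 216 down to -216.
Step 2: Substitute t = -1. The i-th term has coefficient (-1)^i and exponent (m-i),
  so its value is (-1)^i * (-1)^(m-i) = (-1)^m = 1 for every i.
Step 3: All 433 terms equal 1, so Delta(-1) = 433 * (1) = 433
Step 4: |Delta(-1)| = 433

433
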